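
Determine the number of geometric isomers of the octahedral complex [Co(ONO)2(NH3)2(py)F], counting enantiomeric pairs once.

An octahedron has six vertices in three trans pairs; every non-trans pair is cis.
Systematic placement gives 6 geometric isomers: ONO cis, NH3 cis (3 arrangements, 2 chiral); ONO trans, NH3 cis; ONO cis, NH3 trans; ONO trans, NH3 trans.

6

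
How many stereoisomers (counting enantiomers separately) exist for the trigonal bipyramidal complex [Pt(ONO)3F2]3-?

In a trigonal bipyramid the two axial positions differ from the three equatorial ones.
Working through the distinct placements yields 3 geometric isomers: F both axial; F one axial, one equatorial; F both equatorial.
Each arrangement has an internal mirror plane or centre of symmetry, so none is chiral.

3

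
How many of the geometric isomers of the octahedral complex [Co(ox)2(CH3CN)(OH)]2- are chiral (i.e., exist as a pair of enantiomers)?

In an octahedral complex each vertex has one trans partner and four cis neighbours.
Each ox is bidentate and must span two cis positions.
There are 2 geometric isomers: CH3CN and OH mutually trans; CH3CN and OH mutually cis (chiral).
One of these lacks any improper symmetry element and so occurs as an enantiomeric pair, giving 2 + 1 = 3 stereoisomers in total.

1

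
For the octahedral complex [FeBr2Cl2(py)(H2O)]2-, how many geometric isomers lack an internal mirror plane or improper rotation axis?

An octahedron has six vertices in three trans pairs; every non-trans pair is cis.
Systematic placement gives 6 geometric isomers: Br trans, Cl trans; Br trans, Cl cis; Br cis, Cl cis (3 arrangements, 2 chiral); Br cis, Cl trans.
Of these, 2 lack any improper symmetry element and so occur as enantiomeric pairs, giving 6 + 2 = 8 stereoisomers in total.

2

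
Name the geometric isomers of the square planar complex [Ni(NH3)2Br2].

cis and trans

In a square planar complex each vertex has one trans partner and two cis neighbours.
Working through the distinct placements yields 2 geometric isomers: NH3 cis; NH3 trans.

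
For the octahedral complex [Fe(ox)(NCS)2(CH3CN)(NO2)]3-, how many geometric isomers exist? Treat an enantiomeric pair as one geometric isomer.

Each ox is bidentate and must span two cis positions.
Systematic placement gives 4 geometric isomers: NCS cis (3 arrangements, 2 chiral); NCS trans.

4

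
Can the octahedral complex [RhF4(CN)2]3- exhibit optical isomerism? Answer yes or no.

An octahedron has six vertices in three trans pairs; every non-trans pair is cis.
The distinct arrangements are (2 in all): CN trans; CN cis.
Each arrangement has an internal mirror plane or centre of symmetry, so none is chiral.

no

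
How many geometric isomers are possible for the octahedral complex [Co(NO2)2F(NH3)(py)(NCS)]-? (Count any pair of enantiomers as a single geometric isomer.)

An octahedron has six vertices in three trans pairs; every non-trans pair is cis.
Systematic enumeration (placing each ligand type in turn and discarding arrangements equivalent by rotation or reflection) gives 9 geometric isomers.

9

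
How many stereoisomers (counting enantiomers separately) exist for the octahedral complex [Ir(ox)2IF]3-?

The six octahedral sites form three mutually perpendicular trans pairs.
Each ox is bidentate and must span two cis positions.
Working through the distinct placements yields 2 geometric isomers: I and F mutually trans; I and F mutually cis (chiral).
One of these lacks any improper symmetry element and so occurs as an enantiomeric pair, giving 2 + 1 = 3 stereoisomers in total.

3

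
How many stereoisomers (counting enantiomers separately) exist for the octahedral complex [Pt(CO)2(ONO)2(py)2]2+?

The distinct arrangements are (5 in all): CO trans, ONO trans, py trans; CO trans, ONO cis, py cis; CO cis, ONO cis, py trans; CO cis, ONO cis, py cis (chiral); CO cis, ONO trans, py cis.
One of these lacks any improper symmetry element and so occurs as an enantiomeric pair, giving 5 + 1 = 6 stereoisomers in total.

6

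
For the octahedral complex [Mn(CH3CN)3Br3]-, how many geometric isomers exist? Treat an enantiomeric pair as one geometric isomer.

2

The six octahedral sites form three mutually perpendicular trans pairs.
There are 2 geometric isomers: CH3CN mer; CH3CN fac.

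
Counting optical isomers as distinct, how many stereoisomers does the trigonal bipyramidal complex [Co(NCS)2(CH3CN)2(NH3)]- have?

6

A trigonal bipyramid has two axial and three equatorial sites, which are chemically inequivalent.
Placing the ligands in turn and identifying arrangements related by rotation or reflection leaves 5 distinct geometric isomers.
One of these lacks any improper symmetry element and so occurs as an enantiomeric pair, giving 5 + 1 = 6 stereoisomers in total.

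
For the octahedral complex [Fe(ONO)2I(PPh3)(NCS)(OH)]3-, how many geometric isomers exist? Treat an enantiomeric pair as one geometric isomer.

9

An octahedron has six vertices in three trans pairs; every non-trans pair is cis.
Exhaustive case analysis gives 9 geometric isomers.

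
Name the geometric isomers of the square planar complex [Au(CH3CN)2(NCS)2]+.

cis and trans

In a square planar complex each vertex has one trans partner and two cis neighbours.
Systematic placement gives 2 geometric isomers: CH3CN cis; CH3CN trans.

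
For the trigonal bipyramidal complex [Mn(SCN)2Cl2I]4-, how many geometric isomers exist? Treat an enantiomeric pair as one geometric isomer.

Placing the ligands in turn and identifying arrangements related by rotation or reflection leaves 5 distinct geometric isomers.

5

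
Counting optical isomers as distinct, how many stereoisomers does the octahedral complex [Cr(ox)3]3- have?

2

Each ox is bidentate and must span two cis positions.
Only one geometric arrangement is possible; it has no improper symmetry element, so it exists as a pair of enantiomers (2 stereoisomers).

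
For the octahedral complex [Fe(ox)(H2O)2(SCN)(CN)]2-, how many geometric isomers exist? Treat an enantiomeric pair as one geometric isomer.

The six octahedral sites form three mutually perpendicular trans pairs.
Each ox is bidentate and must span two cis positions.
Systematic placement gives 4 geometric isomers: H2O cis (3 arrangements, 2 chiral); H2O trans.

4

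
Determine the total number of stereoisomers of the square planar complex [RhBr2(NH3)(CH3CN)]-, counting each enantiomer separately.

2

In a square planar complex each vertex has one trans partner and two cis neighbours.
Working through the distinct placements yields 2 geometric isomers: Br cis; Br trans.
Each arrangement has an internal mirror plane or centre of symmetry, so none is chiral.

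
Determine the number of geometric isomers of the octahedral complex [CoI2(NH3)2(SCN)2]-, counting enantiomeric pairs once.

5

An octahedron has six vertices in three trans pairs; every non-trans pair is cis.
Working through the distinct placements yields 5 geometric isomers: I trans, NH3 trans, SCN trans; I trans, NH3 cis, SCN cis; I cis, NH3 cis, SCN trans; I cis, NH3 cis, SCN cis (chiral); I cis, NH3 trans, SCN cis.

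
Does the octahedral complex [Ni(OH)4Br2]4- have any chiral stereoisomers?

In an octahedral complex each vertex has one trans partner and four cis neighbours.
Systematic placement gives 2 geometric isomers: Br trans; Br cis.
Each arrangement has an internal mirror plane or centre of symmetry, so none is chiral.

no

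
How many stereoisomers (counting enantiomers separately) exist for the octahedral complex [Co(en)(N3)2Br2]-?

The six octahedral sites form three mutually perpendicular trans pairs.
Each en is bidentate and must span two cis positions.
Working through the distinct placements yields 3 geometric isomers: N3 cis, Br trans; N3 cis, Br cis (chiral); N3 trans, Br cis.
One of these lacks any improper symmetry element and so occurs as an enantiomeric pair, giving 3 + 1 = 4 stereoisomers in total.

4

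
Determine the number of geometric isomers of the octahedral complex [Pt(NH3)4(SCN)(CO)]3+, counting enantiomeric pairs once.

2

Working through the distinct placements yields 2 geometric isomers: SCN and CO mutually cis; SCN and CO mutually trans.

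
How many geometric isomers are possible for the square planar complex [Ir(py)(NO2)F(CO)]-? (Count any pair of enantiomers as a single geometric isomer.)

3

The distinct arrangements are (3 in all): (CO/NO2 trans, F/py trans); (CO/py trans, F/NO2 trans); (CO/F trans, NO2/py trans).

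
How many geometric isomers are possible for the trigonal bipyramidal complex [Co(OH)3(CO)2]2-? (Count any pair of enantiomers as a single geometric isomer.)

In a trigonal bipyramid the two axial positions differ from the three equatorial ones.
Systematic placement gives 3 geometric isomers: CO both axial; CO one axial, one equatorial; CO both equatorial.

3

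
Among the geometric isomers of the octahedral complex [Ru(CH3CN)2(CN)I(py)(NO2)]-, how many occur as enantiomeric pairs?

In an octahedral complex each vertex has one trans partner and four cis neighbours.
Placing the ligands in turn and identifying arrangements related by rotation or reflection leaves 9 distinct geometric isomers.
Of these, 6 lack any improper symmetry element and so occur as enantiomeric pairs, giving 9 + 6 = 15 stereoisomers in total.

6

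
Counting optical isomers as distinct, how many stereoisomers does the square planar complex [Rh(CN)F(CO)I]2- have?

A square has two trans pairs of vertices; adjacent vertices are cis.
The distinct arrangements are (3 in all): (CN/F trans, CO/I trans); (CN/I trans, CO/F trans); (CN/CO trans, F/I trans).
Each arrangement has an internal mirror plane or centre of symmetry, so none is chiral.

3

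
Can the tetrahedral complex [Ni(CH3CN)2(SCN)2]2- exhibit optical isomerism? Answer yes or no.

no

In a tetrahedral complex all four positions are equivalent and every pair of ligands is adjacent — there is no cis/trans distinction.
Only one geometric arrangement is possible.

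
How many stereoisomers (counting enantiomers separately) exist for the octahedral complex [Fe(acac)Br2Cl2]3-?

An octahedron has six vertices in three trans pairs; every non-trans pair is cis.
Each acac is bidentate and must span two cis positions.
Working through the distinct placements yields 3 geometric isomers: Br trans, Cl cis; Br cis, Cl cis (chiral); Br cis, Cl trans.
One of these lacks any improper symmetry element and so occurs as an enantiomeric pair, giving 3 + 1 = 4 stereoisomers in total.

4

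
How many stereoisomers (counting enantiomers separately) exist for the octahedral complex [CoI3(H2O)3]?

2

The six octahedral sites form three mutually perpendicular trans pairs.
The distinct arrangements are (2 in all): I mer; I fac.
Each arrangement has an internal mirror plane or centre of symmetry, so none is chiral.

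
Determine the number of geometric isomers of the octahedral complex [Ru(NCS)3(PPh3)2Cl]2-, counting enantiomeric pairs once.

The six octahedral sites form three mutually perpendicular trans pairs.
Systematic placement gives 3 geometric isomers: NCS mer, PPh3 trans; NCS fac, PPh3 cis; NCS mer, PPh3 cis.

3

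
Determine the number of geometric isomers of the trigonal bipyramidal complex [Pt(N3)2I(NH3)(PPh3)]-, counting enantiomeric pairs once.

In a trigonal bipyramid the two axial positions differ from the three equatorial ones.
Exhaustive case analysis gives 7 geometric isomers.

7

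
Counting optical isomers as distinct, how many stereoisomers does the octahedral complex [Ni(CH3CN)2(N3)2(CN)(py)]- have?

Working through the distinct placements yields 6 geometric isomers: CH3CN trans, N3 cis; CH3CN trans, N3 trans; CH3CN cis, N3 cis (3 arrangements, 2 chiral); CH3CN cis, N3 trans.
Of these, 2 lack any improper symmetry element and so occur as enantiomeric pairs, giving 6 + 2 = 8 stereoisomers in total.

8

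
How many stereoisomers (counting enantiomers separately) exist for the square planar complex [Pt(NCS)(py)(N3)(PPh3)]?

3

In a square planar complex each vertex has one trans partner and two cis neighbours.
There are 3 geometric isomers: (N3/PPh3 trans, NCS/py trans); (N3/py trans, NCS/PPh3 trans); (N3/NCS trans, PPh3/py trans).
Each arrangement has an internal mirror plane or centre of symmetry, so none is chiral.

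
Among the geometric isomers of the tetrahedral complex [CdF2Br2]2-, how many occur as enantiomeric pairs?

0

All four vertices of a tetrahedron are equivalent and mutually adjacent, so cis/trans isomerism cannot arise.
Only one geometric arrangement is possible.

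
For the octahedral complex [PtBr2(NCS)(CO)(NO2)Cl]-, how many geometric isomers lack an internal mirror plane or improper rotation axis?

6

The six octahedral sites form three mutually perpendicular trans pairs.
Exhaustive case analysis gives 9 geometric isomers.
Of these, 6 lack any improper symmetry element and so occur as enantiomeric pairs, giving 9 + 6 = 15 stereoisomers in total.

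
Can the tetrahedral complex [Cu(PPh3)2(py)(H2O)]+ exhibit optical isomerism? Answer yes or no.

no

In a tetrahedral complex all four positions are equivalent and every pair of ligands is adjacent — there is no cis/trans distinction.
Only one geometric arrangement is possible.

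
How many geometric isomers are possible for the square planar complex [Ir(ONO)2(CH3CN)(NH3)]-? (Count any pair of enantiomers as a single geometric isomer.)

In a square planar complex each vertex has one trans partner and two cis neighbours.
The distinct arrangements are (2 in all): ONO cis; ONO trans.

2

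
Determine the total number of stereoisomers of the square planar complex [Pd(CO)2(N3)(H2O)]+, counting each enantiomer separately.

A square has two trans pairs of vertices; adjacent vertices are cis.
There are 2 geometric isomers: CO cis; CO trans.
Each arrangement has an internal mirror plane or centre of symmetry, so none is chiral.

2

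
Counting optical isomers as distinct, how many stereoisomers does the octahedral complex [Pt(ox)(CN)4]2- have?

1

An octahedron has six vertices in three trans pairs; every non-trans pair is cis.
Each ox is bidentate and must span two cis positions.
Only one geometric arrangement is possible.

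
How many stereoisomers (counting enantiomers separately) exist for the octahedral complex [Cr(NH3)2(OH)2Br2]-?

6

The distinct arrangements are (5 in all): NH3 trans, OH trans, Br trans; NH3 cis, OH cis, Br trans; NH3 cis, OH trans, Br cis; NH3 cis, OH cis, Br cis (chiral); NH3 trans, OH cis, Br cis.
One of these lacks any improper symmetry element and so occurs as an enantiomeric pair, giving 5 + 1 = 6 stereoisomers in total.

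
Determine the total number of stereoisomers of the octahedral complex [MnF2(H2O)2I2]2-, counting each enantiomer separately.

6

In an octahedral complex each vertex has one trans partner and four cis neighbours.
There are 5 geometric isomers: F trans, H2O trans, I trans; F trans, H2O cis, I cis; F cis, H2O cis, I trans; F cis, H2O cis, I cis (chiral); F cis, H2O trans, I cis.
One of these lacks any improper symmetry element and so occurs as an enantiomeric pair, giving 5 + 1 = 6 stereoisomers in total.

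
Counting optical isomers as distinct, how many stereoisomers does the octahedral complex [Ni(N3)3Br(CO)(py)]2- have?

5

Working through the distinct placements yields 4 geometric isomers: N3 mer (3 arrangements); N3 fac (chiral).
One of these lacks any improper symmetry element and so occurs as an enantiomeric pair, giving 4 + 1 = 5 stereoisomers in total.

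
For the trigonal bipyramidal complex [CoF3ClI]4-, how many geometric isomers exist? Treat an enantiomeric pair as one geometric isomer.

4

The distinct arrangements are (4 in all): Cl axial, I equatorial; Cl axial, I axial; Cl equatorial, I equatorial; Cl equatorial, I axial.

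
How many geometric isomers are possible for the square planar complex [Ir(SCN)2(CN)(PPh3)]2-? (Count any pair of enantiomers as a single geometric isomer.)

The distinct arrangements are (2 in all): SCN cis; SCN trans.

2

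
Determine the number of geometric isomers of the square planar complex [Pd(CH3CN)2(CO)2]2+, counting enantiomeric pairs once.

2

A square has two trans pairs of vertices; adjacent vertices are cis.
There are 2 geometric isomers: CH3CN cis; CH3CN trans.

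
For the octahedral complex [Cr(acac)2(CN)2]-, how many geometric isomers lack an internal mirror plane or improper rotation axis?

1

Each acac is bidentate and must span two cis positions.
The distinct arrangements are (2 in all): CN trans; CN cis (chiral).
One of these lacks any improper symmetry element and so occurs as an enantiomeric pair, giving 2 + 1 = 3 stereoisomers in total.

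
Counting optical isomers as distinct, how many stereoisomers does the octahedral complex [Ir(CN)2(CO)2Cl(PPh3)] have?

8

The six octahedral sites form three mutually perpendicular trans pairs.
The distinct arrangements are (6 in all): CN trans, CO trans; CN trans, CO cis; CN cis, CO cis (3 arrangements, 2 chiral); CN cis, CO trans.
Of these, 2 lack any improper symmetry element and so occur as enantiomeric pairs, giving 6 + 2 = 8 stereoisomers in total.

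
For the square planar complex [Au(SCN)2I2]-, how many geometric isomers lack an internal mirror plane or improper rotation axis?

In a square planar complex each vertex has one trans partner and two cis neighbours.
Working through the distinct placements yields 2 geometric isomers: SCN cis; SCN trans.
Each arrangement has an internal mirror plane or centre of symmetry, so none is chiral.

0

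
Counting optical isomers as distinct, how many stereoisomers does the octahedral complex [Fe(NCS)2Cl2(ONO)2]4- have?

In an octahedral complex each vertex has one trans partner and four cis neighbours.
The distinct arrangements are (5 in all): NCS trans, Cl trans, ONO trans; NCS cis, Cl trans, ONO cis; NCS cis, Cl cis, ONO trans; NCS cis, Cl cis, ONO cis (chiral); NCS trans, Cl cis, ONO cis.
One of these lacks any improper symmetry element and so occurs as an enantiomeric pair, giving 5 + 1 = 6 stereoisomers in total.

6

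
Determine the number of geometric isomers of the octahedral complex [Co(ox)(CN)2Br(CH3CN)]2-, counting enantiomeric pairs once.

In an octahedral complex each vertex has one trans partner and four cis neighbours.
Each ox is bidentate and must span two cis positions.
Working through the distinct placements yields 4 geometric isomers: CN cis (3 arrangements, 2 chiral); CN trans.

4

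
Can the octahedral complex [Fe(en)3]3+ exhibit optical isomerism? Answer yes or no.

Each en is bidentate and must span two cis positions.
Only one geometric arrangement is possible; it has no improper symmetry element, so it exists as a pair of enantiomers (2 stereoisomers).

yes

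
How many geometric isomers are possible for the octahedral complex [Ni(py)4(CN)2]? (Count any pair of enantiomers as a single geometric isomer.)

2

The six octahedral sites form three mutually perpendicular trans pairs.
Working through the distinct placements yields 2 geometric isomers: CN trans; CN cis.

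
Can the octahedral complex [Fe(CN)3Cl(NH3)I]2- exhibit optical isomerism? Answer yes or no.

yes

The six octahedral sites form three mutually perpendicular trans pairs.
There are 4 geometric isomers: CN mer (3 arrangements); CN fac (chiral).
One of these lacks any improper symmetry element and so occurs as an enantiomeric pair, giving 4 + 1 = 5 stereoisomers in total.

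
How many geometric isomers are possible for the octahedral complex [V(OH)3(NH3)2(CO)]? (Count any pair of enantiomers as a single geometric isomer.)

There are 3 geometric isomers: OH mer, NH3 cis; OH mer, NH3 trans; OH fac, NH3 cis.

3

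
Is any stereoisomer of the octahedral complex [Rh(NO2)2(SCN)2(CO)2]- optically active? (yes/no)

Working through the distinct placements yields 5 geometric isomers: NO2 trans, SCN trans, CO trans; NO2 cis, SCN cis, CO trans; NO2 cis, SCN trans, CO cis; NO2 cis, SCN cis, CO cis (chiral); NO2 trans, SCN cis, CO cis.
One of these lacks any improper symmetry element and so occurs as an enantiomeric pair, giving 5 + 1 = 6 stereoisomers in total.

yes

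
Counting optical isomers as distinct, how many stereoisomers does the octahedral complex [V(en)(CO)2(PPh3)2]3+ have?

Each en is bidentate and must span two cis positions.
Working through the distinct placements yields 3 geometric isomers: CO trans, PPh3 cis; CO cis, PPh3 cis (chiral); CO cis, PPh3 trans.
One of these lacks any improper symmetry element and so occurs as an enantiomeric pair, giving 3 + 1 = 4 stereoisomers in total.

4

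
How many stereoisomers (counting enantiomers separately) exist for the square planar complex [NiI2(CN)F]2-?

The distinct arrangements are (2 in all): I cis; I trans.
Each arrangement has an internal mirror plane or centre of symmetry, so none is chiral.

2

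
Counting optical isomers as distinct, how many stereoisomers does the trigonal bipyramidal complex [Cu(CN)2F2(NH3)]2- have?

6

In a trigonal bipyramid the two axial positions differ from the three equatorial ones.
Systematic enumeration (placing each ligand type in turn and discarding arrangements equivalent by rotation or reflection) gives 5 geometric isomers.
One of these lacks any improper symmetry element and so occurs as an enantiomeric pair, giving 5 + 1 = 6 stereoisomers in total.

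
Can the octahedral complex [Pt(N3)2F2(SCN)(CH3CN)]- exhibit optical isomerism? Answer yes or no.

An octahedron has six vertices in three trans pairs; every non-trans pair is cis.
Working through the distinct placements yields 6 geometric isomers: N3 cis, F cis (3 arrangements, 2 chiral); N3 trans, F cis; N3 cis, F trans; N3 trans, F trans.
Of these, 2 lack any improper symmetry element and so occur as enantiomeric pairs, giving 6 + 2 = 8 stereoisomers in total.

yes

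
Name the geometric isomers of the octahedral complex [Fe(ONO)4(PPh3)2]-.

cis and trans

In an octahedral complex each vertex has one trans partner and four cis neighbours.
Working through the distinct placements yields 2 geometric isomers: PPh3 trans; PPh3 cis.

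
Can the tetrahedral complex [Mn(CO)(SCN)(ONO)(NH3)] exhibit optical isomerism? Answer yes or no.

Only one geometric arrangement is possible; it has no improper symmetry element, so it exists as a pair of enantiomers (2 stereoisomers).

yes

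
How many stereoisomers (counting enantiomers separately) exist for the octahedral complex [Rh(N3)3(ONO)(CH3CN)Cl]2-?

The distinct arrangements are (4 in all): N3 mer (3 arrangements); N3 fac (chiral).
One of these lacks any improper symmetry element and so occurs as an enantiomeric pair, giving 4 + 1 = 5 stereoisomers in total.

5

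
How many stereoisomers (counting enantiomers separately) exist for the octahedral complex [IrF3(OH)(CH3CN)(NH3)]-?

Systematic placement gives 4 geometric isomers: F mer (3 arrangements); F fac (chiral).
One of these lacks any improper symmetry element and so occurs as an enantiomeric pair, giving 4 + 1 = 5 stereoisomers in total.

5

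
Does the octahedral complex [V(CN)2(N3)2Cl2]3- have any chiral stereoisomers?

yes

The six octahedral sites form three mutually perpendicular trans pairs.
The distinct arrangements are (5 in all): CN trans, N3 trans, Cl trans; CN trans, N3 cis, Cl cis; CN cis, N3 trans, Cl cis; CN cis, N3 cis, Cl cis (chiral); CN cis, N3 cis, Cl trans.
One of these lacks any improper symmetry element and so occurs as an enantiomeric pair, giving 5 + 1 = 6 stereoisomers in total.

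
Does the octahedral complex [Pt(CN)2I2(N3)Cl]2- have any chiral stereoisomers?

yes

Systematic placement gives 6 geometric isomers: CN trans, I cis; CN trans, I trans; CN cis, I cis (3 arrangements, 2 chiral); CN cis, I trans.
Of these, 2 lack any improper symmetry element and so occur as enantiomeric pairs, giving 6 + 2 = 8 stereoisomers in total.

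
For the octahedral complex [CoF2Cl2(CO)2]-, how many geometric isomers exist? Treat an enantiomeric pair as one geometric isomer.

An octahedron has six vertices in three trans pairs; every non-trans pair is cis.
The distinct arrangements are (5 in all): F trans, Cl trans, CO trans; F cis, Cl cis, CO trans; F trans, Cl cis, CO cis; F cis, Cl cis, CO cis (chiral); F cis, Cl trans, CO cis.

5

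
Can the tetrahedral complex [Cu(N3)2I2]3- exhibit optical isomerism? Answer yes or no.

All four vertices of a tetrahedron are equivalent and mutually adjacent, so cis/trans isomerism cannot arise.
Only one geometric arrangement is possible.

no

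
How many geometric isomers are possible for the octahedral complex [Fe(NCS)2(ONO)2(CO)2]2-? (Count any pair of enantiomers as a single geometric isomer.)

An octahedron has six vertices in three trans pairs; every non-trans pair is cis.
Systematic placement gives 5 geometric isomers: NCS trans, ONO trans, CO trans; NCS cis, ONO cis, CO trans; NCS cis, ONO trans, CO cis; NCS cis, ONO cis, CO cis (chiral); NCS trans, ONO cis, CO cis.

5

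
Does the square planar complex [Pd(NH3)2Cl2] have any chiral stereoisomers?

no

A square has two trans pairs of vertices; adjacent vertices are cis.
Working through the distinct placements yields 2 geometric isomers: NH3 cis; NH3 trans.
Each arrangement has an internal mirror plane or centre of symmetry, so none is chiral.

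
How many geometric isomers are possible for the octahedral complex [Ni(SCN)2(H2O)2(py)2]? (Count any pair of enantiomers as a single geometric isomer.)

The six octahedral sites form three mutually perpendicular trans pairs.
Systematic placement gives 5 geometric isomers: SCN trans, H2O trans, py trans; SCN cis, H2O trans, py cis; SCN cis, H2O cis, py trans; SCN cis, H2O cis, py cis (chiral); SCN trans, H2O cis, py cis.

5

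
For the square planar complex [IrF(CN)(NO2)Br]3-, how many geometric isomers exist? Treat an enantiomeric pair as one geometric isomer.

Systematic placement gives 3 geometric isomers: (Br/F trans, CN/NO2 trans); (Br/NO2 trans, CN/F trans); (Br/CN trans, F/NO2 trans).

3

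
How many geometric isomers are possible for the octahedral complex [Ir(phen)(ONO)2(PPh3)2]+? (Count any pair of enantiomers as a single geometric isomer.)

In an octahedral complex each vertex has one trans partner and four cis neighbours.
Each phen is bidentate and must span two cis positions.
Systematic placement gives 3 geometric isomers: ONO trans, PPh3 cis; ONO cis, PPh3 cis (chiral); ONO cis, PPh3 trans.

3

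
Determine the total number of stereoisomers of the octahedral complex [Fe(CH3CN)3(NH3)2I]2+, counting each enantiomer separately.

3

An octahedron has six vertices in three trans pairs; every non-trans pair is cis.
There are 3 geometric isomers: CH3CN mer, NH3 trans; CH3CN mer, NH3 cis; CH3CN fac, NH3 cis.
Each arrangement has an internal mirror plane or centre of symmetry, so none is chiral.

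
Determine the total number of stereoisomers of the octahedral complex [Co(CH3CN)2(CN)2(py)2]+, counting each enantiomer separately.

6

The six octahedral sites form three mutually perpendicular trans pairs.
Systematic placement gives 5 geometric isomers: CH3CN trans, CN trans, py trans; CH3CN trans, CN cis, py cis; CH3CN cis, CN cis, py trans; CH3CN cis, CN cis, py cis (chiral); CH3CN cis, CN trans, py cis.
One of these lacks any improper symmetry element and so occurs as an enantiomeric pair, giving 5 + 1 = 6 stereoisomers in total.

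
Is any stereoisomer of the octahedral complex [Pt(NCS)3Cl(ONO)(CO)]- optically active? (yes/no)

yes

Systematic placement gives 4 geometric isomers: NCS mer (3 arrangements); NCS fac (chiral).
One of these lacks any improper symmetry element and so occurs as an enantiomeric pair, giving 4 + 1 = 5 stereoisomers in total.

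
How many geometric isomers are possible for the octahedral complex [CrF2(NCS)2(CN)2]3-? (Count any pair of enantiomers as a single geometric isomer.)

5

Systematic placement gives 5 geometric isomers: F trans, NCS trans, CN trans; F cis, NCS cis, CN trans; F cis, NCS trans, CN cis; F cis, NCS cis, CN cis (chiral); F trans, NCS cis, CN cis.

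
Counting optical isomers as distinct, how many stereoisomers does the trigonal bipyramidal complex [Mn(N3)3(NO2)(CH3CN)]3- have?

A trigonal bipyramid has two axial and three equatorial sites, which are chemically inequivalent.
There are 4 geometric isomers: NO2 equatorial, CH3CN axial; NO2 axial, CH3CN axial; NO2 equatorial, CH3CN equatorial; NO2 axial, CH3CN equatorial.
Each arrangement has an internal mirror plane or centre of symmetry, so none is chiral.

4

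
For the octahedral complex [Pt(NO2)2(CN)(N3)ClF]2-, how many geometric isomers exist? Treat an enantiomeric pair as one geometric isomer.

In an octahedral complex each vertex has one trans partner and four cis neighbours.
Systematic enumeration (placing each ligand type in turn and discarding arrangements equivalent by rotation or reflection) gives 9 geometric isomers.

9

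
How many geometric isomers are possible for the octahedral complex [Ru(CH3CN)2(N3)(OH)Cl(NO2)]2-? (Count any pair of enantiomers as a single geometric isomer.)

In an octahedral complex each vertex has one trans partner and four cis neighbours.
Systematic enumeration (placing each ligand type in turn and discarding arrangements equivalent by rotation or reflection) gives 9 geometric isomers.

9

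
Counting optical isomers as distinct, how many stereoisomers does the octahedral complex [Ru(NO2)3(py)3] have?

The six octahedral sites form three mutually perpendicular trans pairs.
Systematic placement gives 2 geometric isomers: NO2 mer; NO2 fac.
Each arrangement has an internal mirror plane or centre of symmetry, so none is chiral.

2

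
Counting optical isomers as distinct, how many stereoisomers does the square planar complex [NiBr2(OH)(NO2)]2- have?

2

The distinct arrangements are (2 in all): Br cis; Br trans.
Each arrangement has an internal mirror plane or centre of symmetry, so none is chiral.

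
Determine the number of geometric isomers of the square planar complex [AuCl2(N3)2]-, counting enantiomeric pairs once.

2

In a square planar complex each vertex has one trans partner and two cis neighbours.
Systematic placement gives 2 geometric isomers: Cl cis; Cl trans.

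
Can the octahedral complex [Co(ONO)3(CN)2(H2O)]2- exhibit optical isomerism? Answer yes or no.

In an octahedral complex each vertex has one trans partner and four cis neighbours.
Systematic placement gives 3 geometric isomers: ONO mer, CN trans; ONO mer, CN cis; ONO fac, CN cis.
Each arrangement has an internal mirror plane or centre of symmetry, so none is chiral.

no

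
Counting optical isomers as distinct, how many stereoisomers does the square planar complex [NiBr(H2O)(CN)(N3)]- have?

3

A square has two trans pairs of vertices; adjacent vertices are cis.
Systematic placement gives 3 geometric isomers: (Br/H2O trans, CN/N3 trans); (Br/N3 trans, CN/H2O trans); (Br/CN trans, H2O/N3 trans).
Each arrangement has an internal mirror plane or centre of symmetry, so none is chiral.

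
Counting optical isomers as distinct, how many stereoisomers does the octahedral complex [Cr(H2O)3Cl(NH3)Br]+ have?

In an octahedral complex each vertex has one trans partner and four cis neighbours.
Working through the distinct placements yields 4 geometric isomers: H2O mer (3 arrangements); H2O fac (chiral).
One of these lacks any improper symmetry element and so occurs as an enantiomeric pair, giving 4 + 1 = 5 stereoisomers in total.

5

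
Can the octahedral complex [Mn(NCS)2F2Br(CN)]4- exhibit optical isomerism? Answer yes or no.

An octahedron has six vertices in three trans pairs; every non-trans pair is cis.
There are 6 geometric isomers: NCS trans, F trans; NCS cis, F cis (3 arrangements, 2 chiral); NCS trans, F cis; NCS cis, F trans.
Of these, 2 lack any improper symmetry element and so occur as enantiomeric pairs, giving 6 + 2 = 8 stereoisomers in total.

yes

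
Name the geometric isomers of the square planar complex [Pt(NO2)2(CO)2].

A square has two trans pairs of vertices; adjacent vertices are cis.
Working through the distinct placements yields 2 geometric isomers: NO2 cis; NO2 trans.

cis and trans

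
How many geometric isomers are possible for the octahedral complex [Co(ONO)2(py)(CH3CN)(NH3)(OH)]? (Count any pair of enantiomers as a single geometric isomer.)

9

The six octahedral sites form three mutually perpendicular trans pairs.
Systematic enumeration (placing each ligand type in turn and discarding arrangements equivalent by rotation or reflection) gives 9 geometric isomers.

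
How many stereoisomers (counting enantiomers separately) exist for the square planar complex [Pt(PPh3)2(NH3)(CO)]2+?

A square has two trans pairs of vertices; adjacent vertices are cis.
Systematic placement gives 2 geometric isomers: PPh3 cis; PPh3 trans.
Each arrangement has an internal mirror plane or centre of symmetry, so none is chiral.

2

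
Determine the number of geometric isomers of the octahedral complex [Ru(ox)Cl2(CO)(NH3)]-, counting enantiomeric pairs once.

An octahedron has six vertices in three trans pairs; every non-trans pair is cis.
Each ox is bidentate and must span two cis positions.
The distinct arrangements are (4 in all): Cl cis (3 arrangements, 2 chiral); Cl trans.

4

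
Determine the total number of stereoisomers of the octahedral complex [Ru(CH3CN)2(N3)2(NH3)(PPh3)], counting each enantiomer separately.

In an octahedral complex each vertex has one trans partner and four cis neighbours.
The distinct arrangements are (6 in all): CH3CN trans, N3 trans; CH3CN trans, N3 cis; CH3CN cis, N3 cis (3 arrangements, 2 chiral); CH3CN cis, N3 trans.
Of these, 2 lack any improper symmetry element and so occur as enantiomeric pairs, giving 6 + 2 = 8 stereoisomers in total.

8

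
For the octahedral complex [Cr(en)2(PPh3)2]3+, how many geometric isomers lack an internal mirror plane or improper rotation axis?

1

Each en is bidentate and must span two cis positions.
Working through the distinct placements yields 2 geometric isomers: PPh3 trans; PPh3 cis (chiral).
One of these lacks any improper symmetry element and so occurs as an enantiomeric pair, giving 2 + 1 = 3 stereoisomers in total.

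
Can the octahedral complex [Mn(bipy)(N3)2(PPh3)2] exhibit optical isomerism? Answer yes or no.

yes

In an octahedral complex each vertex has one trans partner and four cis neighbours.
Each bipy is bidentate and must span two cis positions.
There are 3 geometric isomers: N3 trans, PPh3 cis; N3 cis, PPh3 cis (chiral); N3 cis, PPh3 trans.
One of these lacks any improper symmetry element and so occurs as an enantiomeric pair, giving 3 + 1 = 4 stereoisomers in total.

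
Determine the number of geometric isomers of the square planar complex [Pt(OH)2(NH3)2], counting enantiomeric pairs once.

A square has two trans pairs of vertices; adjacent vertices are cis.
The distinct arrangements are (2 in all): OH cis; OH trans.

2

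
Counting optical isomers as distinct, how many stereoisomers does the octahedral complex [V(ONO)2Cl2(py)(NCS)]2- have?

In an octahedral complex each vertex has one trans partner and four cis neighbours.
Systematic placement gives 6 geometric isomers: ONO cis, Cl trans; ONO trans, Cl trans; ONO cis, Cl cis (3 arrangements, 2 chiral); ONO trans, Cl cis.
Of these, 2 lack any improper symmetry element and so occur as enantiomeric pairs, giving 6 + 2 = 8 stereoisomers in total.

8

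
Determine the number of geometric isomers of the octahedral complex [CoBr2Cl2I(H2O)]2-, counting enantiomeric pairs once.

In an octahedral complex each vertex has one trans partner and four cis neighbours.
Working through the distinct placements yields 6 geometric isomers: Br trans, Cl trans; Br trans, Cl cis; Br cis, Cl cis (3 arrangements, 2 chiral); Br cis, Cl trans.

6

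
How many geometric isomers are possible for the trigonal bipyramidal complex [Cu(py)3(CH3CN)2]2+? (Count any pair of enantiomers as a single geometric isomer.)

3

Systematic placement gives 3 geometric isomers: CH3CN both axial; CH3CN one axial, one equatorial; CH3CN both equatorial.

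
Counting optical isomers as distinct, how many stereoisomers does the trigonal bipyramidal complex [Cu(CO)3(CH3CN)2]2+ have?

3

In a trigonal bipyramid the two axial positions differ from the three equatorial ones.
Systematic placement gives 3 geometric isomers: CH3CN both axial; CH3CN one axial, one equatorial; CH3CN both equatorial.
Each arrangement has an internal mirror plane or centre of symmetry, so none is chiral.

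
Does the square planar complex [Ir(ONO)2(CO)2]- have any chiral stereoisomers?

A square has two trans pairs of vertices; adjacent vertices are cis.
There are 2 geometric isomers: ONO cis; ONO trans.
Each arrangement has an internal mirror plane or centre of symmetry, so none is chiral.

no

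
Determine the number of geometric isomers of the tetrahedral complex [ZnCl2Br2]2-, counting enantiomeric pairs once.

1

In a tetrahedral complex all four positions are equivalent and every pair of ligands is adjacent — there is no cis/trans distinction.
Only one geometric arrangement is possible.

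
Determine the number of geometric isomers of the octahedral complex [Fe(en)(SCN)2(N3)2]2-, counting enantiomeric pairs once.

Each en is bidentate and must span two cis positions.
Working through the distinct placements yields 3 geometric isomers: SCN cis, N3 trans; SCN cis, N3 cis (chiral); SCN trans, N3 cis.

3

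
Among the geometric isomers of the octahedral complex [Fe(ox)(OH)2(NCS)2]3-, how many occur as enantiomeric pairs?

In an octahedral complex each vertex has one trans partner and four cis neighbours.
Each ox is bidentate and must span two cis positions.
Systematic placement gives 3 geometric isomers: OH cis, NCS trans; OH cis, NCS cis (chiral); OH trans, NCS cis.
One of these lacks any improper symmetry element and so occurs as an enantiomeric pair, giving 3 + 1 = 4 stereoisomers in total.

1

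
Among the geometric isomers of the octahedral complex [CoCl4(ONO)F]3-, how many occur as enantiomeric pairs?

In an octahedral complex each vertex has one trans partner and four cis neighbours.
Systematic placement gives 2 geometric isomers: ONO and F mutually trans; ONO and F mutually cis.
Each arrangement has an internal mirror plane or centre of symmetry, so none is chiral.

0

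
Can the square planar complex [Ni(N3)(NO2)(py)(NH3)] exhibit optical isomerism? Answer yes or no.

The distinct arrangements are (3 in all): (N3/NO2 trans, NH3/py trans); (N3/py trans, NH3/NO2 trans); (N3/NH3 trans, NO2/py trans).
Each arrangement has an internal mirror plane or centre of symmetry, so none is chiral.

no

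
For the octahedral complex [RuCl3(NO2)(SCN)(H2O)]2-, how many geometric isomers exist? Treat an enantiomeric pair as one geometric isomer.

4

The six octahedral sites form three mutually perpendicular trans pairs.
Systematic placement gives 4 geometric isomers: Cl mer (3 arrangements); Cl fac (chiral).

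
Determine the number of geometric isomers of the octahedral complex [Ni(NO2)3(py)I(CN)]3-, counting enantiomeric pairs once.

In an octahedral complex each vertex has one trans partner and four cis neighbours.
The distinct arrangements are (4 in all): NO2 mer (3 arrangements); NO2 fac (chiral).

4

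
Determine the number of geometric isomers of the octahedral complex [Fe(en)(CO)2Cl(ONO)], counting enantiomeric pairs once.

4

Each en is bidentate and must span two cis positions.
The distinct arrangements are (4 in all): CO trans; CO cis (3 arrangements, 2 chiral).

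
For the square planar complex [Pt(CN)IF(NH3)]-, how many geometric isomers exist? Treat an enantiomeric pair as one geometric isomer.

In a square planar complex each vertex has one trans partner and two cis neighbours.
There are 3 geometric isomers: (CN/I trans, F/NH3 trans); (CN/NH3 trans, F/I trans); (CN/F trans, I/NH3 trans).

3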